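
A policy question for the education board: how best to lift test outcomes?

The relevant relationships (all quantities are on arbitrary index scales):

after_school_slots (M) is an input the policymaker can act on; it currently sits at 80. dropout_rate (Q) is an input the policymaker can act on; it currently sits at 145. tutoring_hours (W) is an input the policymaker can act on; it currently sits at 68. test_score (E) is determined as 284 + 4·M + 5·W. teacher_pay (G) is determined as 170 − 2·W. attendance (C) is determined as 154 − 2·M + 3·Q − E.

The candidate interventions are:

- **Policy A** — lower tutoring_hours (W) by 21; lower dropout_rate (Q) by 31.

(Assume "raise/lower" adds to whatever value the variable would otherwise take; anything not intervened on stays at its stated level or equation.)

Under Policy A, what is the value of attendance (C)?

-503

Policy A (W − 21, Q − 31):
  M = 80
  Q = 145 − 31 = 114
  W = 68 − 21 = 47
  E = 284 + 4·80 + 5·47 = 839
  C = 154 − 2·80 + 3·114 − 839 = -503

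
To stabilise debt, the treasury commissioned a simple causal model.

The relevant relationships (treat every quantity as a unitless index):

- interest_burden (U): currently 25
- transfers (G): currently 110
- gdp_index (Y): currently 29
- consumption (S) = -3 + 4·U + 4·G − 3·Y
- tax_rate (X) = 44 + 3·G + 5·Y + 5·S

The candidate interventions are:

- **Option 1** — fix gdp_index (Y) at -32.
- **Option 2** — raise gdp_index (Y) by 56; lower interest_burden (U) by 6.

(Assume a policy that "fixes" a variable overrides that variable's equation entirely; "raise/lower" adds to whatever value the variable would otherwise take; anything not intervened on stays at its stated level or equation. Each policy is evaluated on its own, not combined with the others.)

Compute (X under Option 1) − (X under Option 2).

Option 1 (Y := -32):
  U = 25
  G = 110
  Y = -32
  S = -3 + 4·25 + 4·110 − 3·(-32) = 633
  X = 44 + 3·110 + 5·(-32) + 5·633 = 3379
Option 2 (Y + 56, U − 6):
  U = 25 − 6 = 19
  G = 110
  Y = 29 + 56 = 85
  S = -3 + 4·19 + 4·110 − 3·85 = 258
  X = 44 + 3·110 + 5·85 + 5·258 = 2089
X: 3379 − 2089 = 1290

1290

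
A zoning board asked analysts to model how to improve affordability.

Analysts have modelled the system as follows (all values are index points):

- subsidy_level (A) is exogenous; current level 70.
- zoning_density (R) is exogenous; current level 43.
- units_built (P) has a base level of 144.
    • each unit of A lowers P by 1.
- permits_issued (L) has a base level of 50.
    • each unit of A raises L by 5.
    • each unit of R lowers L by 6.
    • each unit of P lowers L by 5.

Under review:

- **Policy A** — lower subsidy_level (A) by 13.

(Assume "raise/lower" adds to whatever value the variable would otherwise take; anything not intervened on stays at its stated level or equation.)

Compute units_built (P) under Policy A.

87

Policy A (A − 13):
  A = 70 − 13 = 57
  P = 144 − 57 = 87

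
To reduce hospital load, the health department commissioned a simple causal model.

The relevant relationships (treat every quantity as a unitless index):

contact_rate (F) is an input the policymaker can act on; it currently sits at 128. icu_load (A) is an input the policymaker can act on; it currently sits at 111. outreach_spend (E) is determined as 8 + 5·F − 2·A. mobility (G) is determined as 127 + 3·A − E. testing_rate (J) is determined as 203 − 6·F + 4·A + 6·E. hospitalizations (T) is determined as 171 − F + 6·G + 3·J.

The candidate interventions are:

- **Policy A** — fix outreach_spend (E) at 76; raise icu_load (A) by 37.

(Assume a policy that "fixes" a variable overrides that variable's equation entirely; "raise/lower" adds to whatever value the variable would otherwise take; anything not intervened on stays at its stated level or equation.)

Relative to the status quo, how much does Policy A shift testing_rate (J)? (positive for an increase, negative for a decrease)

-1952

Baseline:
  F = 128
  A = 111
  E = 8 + 5·128 − 2·111 = 426
  J = 203 − 6·128 + 4·111 + 6·426 = 2435
Policy A (E := 76, A + 37):
  F = 128
  A = 111 + 37 = 148
  E = 76
  J = 203 − 6·128 + 4·148 + 6·76 = 483
Change in J: 483 − 2435 = -1952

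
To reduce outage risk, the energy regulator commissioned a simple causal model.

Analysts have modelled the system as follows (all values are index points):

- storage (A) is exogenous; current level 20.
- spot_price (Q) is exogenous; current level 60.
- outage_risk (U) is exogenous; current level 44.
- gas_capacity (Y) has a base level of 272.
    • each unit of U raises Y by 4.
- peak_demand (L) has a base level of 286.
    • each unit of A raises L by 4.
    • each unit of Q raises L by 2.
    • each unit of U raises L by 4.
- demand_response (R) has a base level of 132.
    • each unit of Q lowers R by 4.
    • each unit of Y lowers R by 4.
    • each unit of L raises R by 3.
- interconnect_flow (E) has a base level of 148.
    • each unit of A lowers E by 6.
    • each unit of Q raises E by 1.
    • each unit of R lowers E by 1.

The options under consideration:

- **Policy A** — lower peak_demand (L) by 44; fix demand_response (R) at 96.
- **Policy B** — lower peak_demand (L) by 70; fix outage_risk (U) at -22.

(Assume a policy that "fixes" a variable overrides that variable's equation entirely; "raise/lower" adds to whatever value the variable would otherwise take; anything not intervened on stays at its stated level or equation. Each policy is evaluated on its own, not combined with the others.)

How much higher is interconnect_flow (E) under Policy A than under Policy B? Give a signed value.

Policy A (L − 44, R := 96):
  A = 20
  Q = 60
  U = 44
  Y = 272 + 4·44 = 448
  L = 286 + 4·20 + 2·60 + 4·44 (−44 from intervention) = 618
  R = 96
  E = 148 − 6·20 + 60 − 96 = -8
Policy B (L − 70, U := -22):
  A = 20
  Q = 60
  U = -22
  Y = 272 + 4·(-22) = 184
  L = 286 + 4·20 + 2·60 + 4·(-22) (−70 from intervention) = 328
  R = 132 − 4·60 − 4·184 + 3·328 = 140
  E = 148 − 6·20 + 60 − 140 = -52
E: -8 − (-52) = 44

44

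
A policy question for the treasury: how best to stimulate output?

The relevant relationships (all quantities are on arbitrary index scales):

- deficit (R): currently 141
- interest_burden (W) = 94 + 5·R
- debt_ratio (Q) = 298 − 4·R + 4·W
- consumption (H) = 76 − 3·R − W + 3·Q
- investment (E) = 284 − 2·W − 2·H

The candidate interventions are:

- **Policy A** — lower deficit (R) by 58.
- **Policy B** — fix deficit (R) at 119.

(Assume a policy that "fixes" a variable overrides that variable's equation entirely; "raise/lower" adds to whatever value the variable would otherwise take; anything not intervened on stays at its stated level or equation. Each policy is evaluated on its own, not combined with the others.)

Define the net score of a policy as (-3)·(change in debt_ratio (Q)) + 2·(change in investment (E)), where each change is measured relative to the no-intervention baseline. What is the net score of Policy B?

Baseline:
  R = 141
  W = 94 + 5·141 = 799
  Q = 298 − 4·141 + 4·799 = 2930
  H = 76 − 3·141 − 799 + 3·2930 = 7644
  E = 284 − 2·799 − 2·7644 = -16602
Policy B (R := 119):
  R = 119
  W = 94 + 5·119 = 689
  Q = 298 − 4·119 + 4·689 = 2578
  H = 76 − 3·119 − 689 + 3·2578 = 6764
  E = 284 − 2·689 − 2·6764 = -14622
ΔQ = 2578 − 2930 = -352; ΔE = -14622 − (-16602) = 1980
Score = (-3)·(-352) + 2·1980 = 5016

5016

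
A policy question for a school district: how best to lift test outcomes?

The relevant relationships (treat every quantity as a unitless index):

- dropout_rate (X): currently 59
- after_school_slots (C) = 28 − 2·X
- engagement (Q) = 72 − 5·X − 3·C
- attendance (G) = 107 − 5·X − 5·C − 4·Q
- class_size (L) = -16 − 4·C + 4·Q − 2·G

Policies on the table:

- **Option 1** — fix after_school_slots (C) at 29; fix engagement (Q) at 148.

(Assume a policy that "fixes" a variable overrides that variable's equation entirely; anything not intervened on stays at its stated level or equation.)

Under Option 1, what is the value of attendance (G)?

-925

Option 1 (C := 29, Q := 148):
  X = 59
  C = 29
  Q = 148
  G = 107 − 5·59 − 5·29 − 4·148 = -925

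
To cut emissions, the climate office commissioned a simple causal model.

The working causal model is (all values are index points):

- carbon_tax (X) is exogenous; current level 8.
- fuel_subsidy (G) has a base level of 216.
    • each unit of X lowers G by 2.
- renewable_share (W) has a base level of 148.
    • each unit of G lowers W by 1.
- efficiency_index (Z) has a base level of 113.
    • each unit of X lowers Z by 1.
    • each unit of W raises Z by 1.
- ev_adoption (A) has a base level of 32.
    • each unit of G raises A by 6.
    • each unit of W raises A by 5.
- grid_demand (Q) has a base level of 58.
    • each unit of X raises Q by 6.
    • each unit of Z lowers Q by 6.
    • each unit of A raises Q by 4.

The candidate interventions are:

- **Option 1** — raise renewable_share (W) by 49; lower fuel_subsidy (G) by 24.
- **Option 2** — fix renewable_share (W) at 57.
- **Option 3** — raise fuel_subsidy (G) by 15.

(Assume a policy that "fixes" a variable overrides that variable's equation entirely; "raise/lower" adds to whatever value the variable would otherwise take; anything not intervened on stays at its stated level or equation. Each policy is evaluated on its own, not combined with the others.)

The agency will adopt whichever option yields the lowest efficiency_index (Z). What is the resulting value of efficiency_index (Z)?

38

Option 1 (W + 49, G − 24):
  X = 8
  G = 216 − 2·8 (−24 from intervention) = 176
  W = 148 − 176 (+49 from intervention) = 21
  Z = 113 − 8 + 21 = 126
Option 2 (W := 57):
  X = 8
  G = 216 − 2·8 = 200
  W = 57
  Z = 113 − 8 + 57 = 162
Option 3 (G + 15):
  X = 8
  G = 216 − 2·8 (+15 from intervention) = 215
  W = 148 − 215 = -67
  Z = 113 − 8 + (-67) = 38
Comparing — Option 1: Z=126, Option 2: Z=162, Option 3: Z=38. Lowest is 38 (Option 3).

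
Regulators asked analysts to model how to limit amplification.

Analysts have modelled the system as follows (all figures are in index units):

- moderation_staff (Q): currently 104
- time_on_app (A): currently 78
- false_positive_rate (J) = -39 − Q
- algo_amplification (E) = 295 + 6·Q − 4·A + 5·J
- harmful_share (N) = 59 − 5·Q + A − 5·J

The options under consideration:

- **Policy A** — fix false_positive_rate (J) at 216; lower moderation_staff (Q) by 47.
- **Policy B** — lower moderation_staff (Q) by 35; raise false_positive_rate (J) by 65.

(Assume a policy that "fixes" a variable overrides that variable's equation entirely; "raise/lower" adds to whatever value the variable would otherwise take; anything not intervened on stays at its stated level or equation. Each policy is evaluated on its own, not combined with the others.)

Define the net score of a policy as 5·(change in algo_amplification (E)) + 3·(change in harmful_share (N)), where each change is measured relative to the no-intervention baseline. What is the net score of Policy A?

Baseline:
  Q = 104
  A = 78
  J = -39 − 104 = -143
  E = 295 + 6·104 − 4·78 + 5·(-143) = -108
  N = 59 − 5·104 + 78 − 5·(-143) = 332
Policy A (J := 216, Q − 47):
  Q = 104 − 47 = 57
  A = 78
  J = 216
  E = 295 + 6·57 − 4·78 + 5·216 = 1405
  N = 59 − 5·57 + 78 − 5·216 = -1228
ΔE = 1405 − (-108) = 1513; ΔN = -1228 − 332 = -1560
Score = 5·1513 + 3·(-1560) = 2885

2885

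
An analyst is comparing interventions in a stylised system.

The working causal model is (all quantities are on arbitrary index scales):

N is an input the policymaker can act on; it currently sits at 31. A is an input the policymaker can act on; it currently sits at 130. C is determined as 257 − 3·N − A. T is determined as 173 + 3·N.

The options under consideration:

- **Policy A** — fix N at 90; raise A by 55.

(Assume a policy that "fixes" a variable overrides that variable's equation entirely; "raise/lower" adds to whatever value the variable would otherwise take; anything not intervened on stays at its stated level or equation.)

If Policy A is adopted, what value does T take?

443

Policy A (N := 90, A + 55):
  N = 90
  T = 173 + 3·90 = 443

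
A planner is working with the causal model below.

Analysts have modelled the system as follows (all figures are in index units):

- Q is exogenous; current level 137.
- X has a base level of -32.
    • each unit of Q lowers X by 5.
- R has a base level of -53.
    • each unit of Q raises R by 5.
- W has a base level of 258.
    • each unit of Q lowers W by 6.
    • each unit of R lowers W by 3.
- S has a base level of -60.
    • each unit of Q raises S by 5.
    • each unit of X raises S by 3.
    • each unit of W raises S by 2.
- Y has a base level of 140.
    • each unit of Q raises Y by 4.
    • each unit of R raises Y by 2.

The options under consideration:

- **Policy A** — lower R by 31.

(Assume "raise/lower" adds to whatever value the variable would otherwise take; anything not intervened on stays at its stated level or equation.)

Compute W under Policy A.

-2367

Policy A (R − 31):
  Q = 137
  R = -53 + 5·137 (−31 from intervention) = 601
  W = 258 − 6·137 − 3·601 = -2367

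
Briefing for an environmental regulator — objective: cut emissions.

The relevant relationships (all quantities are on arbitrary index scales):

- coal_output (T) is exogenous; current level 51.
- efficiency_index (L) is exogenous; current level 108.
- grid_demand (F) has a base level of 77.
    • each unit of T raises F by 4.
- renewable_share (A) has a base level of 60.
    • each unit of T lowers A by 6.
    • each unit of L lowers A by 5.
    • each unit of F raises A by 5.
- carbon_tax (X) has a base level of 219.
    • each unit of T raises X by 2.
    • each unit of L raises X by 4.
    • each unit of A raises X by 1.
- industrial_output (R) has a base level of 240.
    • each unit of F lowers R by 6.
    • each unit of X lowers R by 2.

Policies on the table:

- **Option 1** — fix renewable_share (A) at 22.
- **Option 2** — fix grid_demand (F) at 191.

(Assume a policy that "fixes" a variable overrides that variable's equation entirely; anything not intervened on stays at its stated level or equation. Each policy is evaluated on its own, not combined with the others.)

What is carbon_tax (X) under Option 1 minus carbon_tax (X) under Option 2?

-147

Option 1 (A := 22):
  T = 51
  L = 108
  F = 77 + 4·51 = 281
  A = 22
  X = 219 + 2·51 + 4·108 + 22 = 775
Option 2 (F := 191):
  T = 51
  L = 108
  F = 191
  A = 60 − 6·51 − 5·108 + 5·191 = 169
  X = 219 + 2·51 + 4·108 + 169 = 922
X: 775 − 922 = -147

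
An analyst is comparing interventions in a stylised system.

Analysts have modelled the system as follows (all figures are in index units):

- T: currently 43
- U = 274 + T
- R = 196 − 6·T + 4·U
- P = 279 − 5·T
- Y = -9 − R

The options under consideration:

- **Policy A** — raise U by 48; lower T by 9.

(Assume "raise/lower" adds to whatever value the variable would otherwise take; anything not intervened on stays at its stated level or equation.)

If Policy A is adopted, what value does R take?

1416

Policy A (U + 48, T − 9):
  T = 43 − 9 = 34
  U = 274 + 34 (+48 from intervention) = 356
  R = 196 − 6·34 + 4·356 = 1416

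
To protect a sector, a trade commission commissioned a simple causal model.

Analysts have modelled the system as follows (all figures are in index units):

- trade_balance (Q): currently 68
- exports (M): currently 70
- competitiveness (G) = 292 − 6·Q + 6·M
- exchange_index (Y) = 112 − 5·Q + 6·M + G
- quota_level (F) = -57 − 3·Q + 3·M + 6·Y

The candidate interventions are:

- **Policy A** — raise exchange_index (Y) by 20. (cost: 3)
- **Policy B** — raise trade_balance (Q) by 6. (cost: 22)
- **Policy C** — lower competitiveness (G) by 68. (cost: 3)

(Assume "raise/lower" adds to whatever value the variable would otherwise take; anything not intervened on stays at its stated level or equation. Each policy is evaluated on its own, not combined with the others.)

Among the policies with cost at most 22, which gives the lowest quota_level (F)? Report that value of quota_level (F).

2511

Policy A (Y + 20):
  Q = 68
  M = 70
  G = 292 − 6·68 + 6·70 = 304
  Y = 112 − 5·68 + 6·70 + 304 (+20 from intervention) = 516
  F = -57 − 3·68 + 3·70 + 6·516 = 3045
Policy B (Q + 6):
  Q = 68 + 6 = 74
  M = 70
  G = 292 − 6·74 + 6·70 = 268
  Y = 112 − 5·74 + 6·70 + 268 = 430
  F = -57 − 3·74 + 3·70 + 6·430 = 2511
Policy C (G − 68):
  Q = 68
  M = 70
  G = 292 − 6·68 + 6·70 (−68 from intervention) = 236
  Y = 112 − 5·68 + 6·70 + 236 = 428
  F = -57 − 3·68 + 3·70 + 6·428 = 2517
Comparing — Policy A: F=3045, Policy B: F=2511, Policy C: F=2517. Lowest is 2511 (Policy B).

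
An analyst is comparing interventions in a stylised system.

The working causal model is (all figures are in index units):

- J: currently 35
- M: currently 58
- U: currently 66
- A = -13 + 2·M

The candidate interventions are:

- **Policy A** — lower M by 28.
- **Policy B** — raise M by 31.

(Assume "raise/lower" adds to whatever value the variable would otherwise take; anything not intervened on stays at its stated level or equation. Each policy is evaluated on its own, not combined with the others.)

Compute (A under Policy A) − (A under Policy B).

-118

Policy A (M − 28):
  M = 58 − 28 = 30
  A = -13 + 2·30 = 47
Policy B (M + 31):
  M = 58 + 31 = 89
  A = -13 + 2·89 = 165
A: 47 − 165 = -118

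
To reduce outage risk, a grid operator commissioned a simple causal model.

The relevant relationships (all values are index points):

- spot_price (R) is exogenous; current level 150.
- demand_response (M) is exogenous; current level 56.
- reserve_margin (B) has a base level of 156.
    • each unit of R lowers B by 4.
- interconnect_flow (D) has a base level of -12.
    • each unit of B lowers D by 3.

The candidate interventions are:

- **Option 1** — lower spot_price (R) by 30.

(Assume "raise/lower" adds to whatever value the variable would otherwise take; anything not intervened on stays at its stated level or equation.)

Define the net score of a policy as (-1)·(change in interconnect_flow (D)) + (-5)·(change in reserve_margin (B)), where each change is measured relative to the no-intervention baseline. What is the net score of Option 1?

Baseline:
  R = 150
  B = 156 − 4·150 = -444
  D = -12 − 3·(-444) = 1320
Option 1 (R − 30):
  R = 150 − 30 = 120
  B = 156 − 4·120 = -324
  D = -12 − 3·(-324) = 960
ΔD = 960 − 1320 = -360; ΔB = -324 − (-444) = 120
Score = (-1)·(-360) + (-5)·120 = -240

-240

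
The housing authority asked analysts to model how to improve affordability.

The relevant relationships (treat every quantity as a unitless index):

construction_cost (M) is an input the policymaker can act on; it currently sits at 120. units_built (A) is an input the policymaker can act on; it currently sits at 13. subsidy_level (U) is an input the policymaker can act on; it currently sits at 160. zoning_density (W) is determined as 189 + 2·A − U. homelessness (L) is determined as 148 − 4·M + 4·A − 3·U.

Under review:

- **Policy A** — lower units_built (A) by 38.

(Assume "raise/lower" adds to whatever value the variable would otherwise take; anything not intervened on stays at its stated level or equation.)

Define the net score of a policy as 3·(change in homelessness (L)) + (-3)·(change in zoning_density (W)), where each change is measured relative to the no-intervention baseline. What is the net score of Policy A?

Baseline:
  M = 120
  A = 13
  U = 160
  W = 189 + 2·13 − 160 = 55
  L = 148 − 4·120 + 4·13 − 3·160 = -760
Policy A (A − 38):
  M = 120
  A = 13 − 38 = -25
  U = 160
  W = 189 + 2·(-25) − 160 = -21
  L = 148 − 4·120 + 4·(-25) − 3·160 = -912
ΔL = -912 − (-760) = -152; ΔW = -21 − 55 = -76
Score = 3·(-152) + (-3)·(-76) = -228

-228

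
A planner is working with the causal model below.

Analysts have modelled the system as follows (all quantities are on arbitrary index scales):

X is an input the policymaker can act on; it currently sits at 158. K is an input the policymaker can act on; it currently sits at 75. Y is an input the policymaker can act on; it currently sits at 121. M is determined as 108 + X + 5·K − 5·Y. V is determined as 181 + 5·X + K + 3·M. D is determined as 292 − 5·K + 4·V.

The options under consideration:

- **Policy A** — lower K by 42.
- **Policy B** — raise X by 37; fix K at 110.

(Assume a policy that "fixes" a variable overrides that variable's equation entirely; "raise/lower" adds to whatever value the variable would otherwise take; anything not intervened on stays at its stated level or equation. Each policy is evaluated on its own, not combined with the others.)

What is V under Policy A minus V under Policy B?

Policy A (K − 42):
  X = 158
  K = 75 − 42 = 33
  Y = 121
  M = 108 + 158 + 5·33 − 5·121 = -174
  V = 181 + 5·158 + 33 + 3·(-174) = 482
Policy B (X + 37, K := 110):
  X = 158 + 37 = 195
  K = 110
  Y = 121
  M = 108 + 195 + 5·110 − 5·121 = 248
  V = 181 + 5·195 + 110 + 3·248 = 2010
V: 482 − 2010 = -1528

-1528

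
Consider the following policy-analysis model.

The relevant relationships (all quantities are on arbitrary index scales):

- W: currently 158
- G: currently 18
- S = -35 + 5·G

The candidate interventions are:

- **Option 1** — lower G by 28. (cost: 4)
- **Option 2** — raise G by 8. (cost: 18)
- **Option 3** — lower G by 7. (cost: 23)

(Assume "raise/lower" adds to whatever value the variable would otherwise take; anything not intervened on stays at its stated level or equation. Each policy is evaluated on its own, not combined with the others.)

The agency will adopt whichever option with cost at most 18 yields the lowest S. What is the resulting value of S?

Option 1 (G − 28):
  G = 18 − 28 = -10
  S = -35 + 5·(-10) = -85
Option 2 (G + 8):
  G = 18 + 8 = 26
  S = -35 + 5·26 = 95
Comparing — Option 1: S=-85, Option 2: S=95. Lowest is -85 (Option 1).

-85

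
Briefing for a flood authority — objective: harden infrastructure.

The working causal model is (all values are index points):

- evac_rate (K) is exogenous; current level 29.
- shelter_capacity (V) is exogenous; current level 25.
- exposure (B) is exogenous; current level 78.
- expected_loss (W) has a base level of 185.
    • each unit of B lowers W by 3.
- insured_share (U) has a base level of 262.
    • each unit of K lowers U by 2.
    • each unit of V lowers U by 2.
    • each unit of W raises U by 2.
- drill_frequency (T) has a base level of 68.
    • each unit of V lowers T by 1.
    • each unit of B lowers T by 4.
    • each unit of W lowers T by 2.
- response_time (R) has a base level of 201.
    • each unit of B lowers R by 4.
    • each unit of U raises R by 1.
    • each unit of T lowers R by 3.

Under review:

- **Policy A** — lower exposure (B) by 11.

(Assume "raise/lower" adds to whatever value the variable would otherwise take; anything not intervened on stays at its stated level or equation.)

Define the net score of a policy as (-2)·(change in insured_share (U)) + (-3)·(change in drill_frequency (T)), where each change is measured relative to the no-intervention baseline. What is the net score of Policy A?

-66

Baseline:
  K = 29
  V = 25
  B = 78
  W = 185 − 3·78 = -49
  U = 262 − 2·29 − 2·25 + 2·(-49) = 56
  T = 68 − 25 − 4·78 − 2·(-49) = -171
Policy A (B − 11):
  K = 29
  V = 25
  B = 78 − 11 = 67
  W = 185 − 3·67 = -16
  U = 262 − 2·29 − 2·25 + 2·(-16) = 122
  T = 68 − 25 − 4·67 − 2·(-16) = -193
ΔU = 122 − 56 = 66; ΔT = -193 − (-171) = -22
Score = (-2)·66 + (-3)·(-22) = -66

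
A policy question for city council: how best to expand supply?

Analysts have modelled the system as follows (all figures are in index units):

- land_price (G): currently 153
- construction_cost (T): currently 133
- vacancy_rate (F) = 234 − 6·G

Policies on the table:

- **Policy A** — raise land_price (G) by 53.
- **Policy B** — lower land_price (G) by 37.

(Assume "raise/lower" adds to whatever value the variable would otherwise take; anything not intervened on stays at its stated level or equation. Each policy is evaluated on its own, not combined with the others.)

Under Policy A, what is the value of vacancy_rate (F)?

Policy A (G + 53):
  G = 153 + 53 = 206
  F = 234 − 6·206 = -1002

-1002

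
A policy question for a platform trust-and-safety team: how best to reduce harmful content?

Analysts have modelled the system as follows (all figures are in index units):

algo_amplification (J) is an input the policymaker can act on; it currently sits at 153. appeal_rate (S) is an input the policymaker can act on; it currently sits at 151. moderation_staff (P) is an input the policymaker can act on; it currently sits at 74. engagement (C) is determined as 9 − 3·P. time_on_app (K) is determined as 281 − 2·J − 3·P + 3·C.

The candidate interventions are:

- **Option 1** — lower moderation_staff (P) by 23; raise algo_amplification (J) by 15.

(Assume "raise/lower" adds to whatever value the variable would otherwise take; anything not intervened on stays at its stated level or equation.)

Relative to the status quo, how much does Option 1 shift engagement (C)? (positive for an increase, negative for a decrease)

Baseline:
  P = 74
  C = 9 − 3·74 = -213
Option 1 (P − 23, J + 15):
  P = 74 − 23 = 51
  C = 9 − 3·51 = -144
Change in C: -144 − (-213) = 69

69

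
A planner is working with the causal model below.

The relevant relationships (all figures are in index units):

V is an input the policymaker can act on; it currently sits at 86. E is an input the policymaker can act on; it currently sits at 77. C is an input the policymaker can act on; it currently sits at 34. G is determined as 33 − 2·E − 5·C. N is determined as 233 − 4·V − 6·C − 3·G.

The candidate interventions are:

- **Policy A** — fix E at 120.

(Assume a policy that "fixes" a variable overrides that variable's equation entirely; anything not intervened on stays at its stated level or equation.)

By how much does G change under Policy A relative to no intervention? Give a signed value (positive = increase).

-86

Baseline:
  E = 77
  C = 34
  G = 33 − 2·77 − 5·34 = -291
Policy A (E := 120):
  E = 120
  C = 34
  G = 33 − 2·120 − 5·34 = -377
Change in G: -377 − (-291) = -86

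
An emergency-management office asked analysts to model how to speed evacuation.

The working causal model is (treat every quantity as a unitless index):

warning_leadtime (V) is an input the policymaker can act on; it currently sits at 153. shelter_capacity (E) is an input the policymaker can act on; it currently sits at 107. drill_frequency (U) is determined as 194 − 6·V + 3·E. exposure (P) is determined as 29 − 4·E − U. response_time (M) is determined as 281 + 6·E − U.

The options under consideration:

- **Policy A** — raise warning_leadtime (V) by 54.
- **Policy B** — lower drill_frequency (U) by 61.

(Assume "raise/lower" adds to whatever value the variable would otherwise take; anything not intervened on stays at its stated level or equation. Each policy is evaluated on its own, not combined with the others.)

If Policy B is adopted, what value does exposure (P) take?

65

Policy B (U − 61):
  V = 153
  E = 107
  U = 194 − 6·153 + 3·107 (−61 from intervention) = -464
  P = 29 − 4·107 − (-464) = 65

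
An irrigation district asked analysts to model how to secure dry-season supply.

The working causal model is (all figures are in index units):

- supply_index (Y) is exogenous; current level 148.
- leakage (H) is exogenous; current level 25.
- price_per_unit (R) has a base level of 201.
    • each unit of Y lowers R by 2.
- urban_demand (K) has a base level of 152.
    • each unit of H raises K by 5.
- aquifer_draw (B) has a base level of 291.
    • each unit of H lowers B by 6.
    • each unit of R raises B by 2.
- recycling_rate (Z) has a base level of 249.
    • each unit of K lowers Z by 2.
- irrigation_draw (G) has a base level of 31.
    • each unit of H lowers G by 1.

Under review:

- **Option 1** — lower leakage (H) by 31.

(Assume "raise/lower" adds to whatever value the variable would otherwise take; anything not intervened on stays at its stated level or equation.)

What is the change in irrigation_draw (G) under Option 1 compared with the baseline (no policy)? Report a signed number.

Baseline:
  H = 25
  G = 31 − 25 = 6
Option 1 (H − 31):
  H = 25 − 31 = -6
  G = 31 − (-6) = 37
Change in G: 37 − 6 = 31

31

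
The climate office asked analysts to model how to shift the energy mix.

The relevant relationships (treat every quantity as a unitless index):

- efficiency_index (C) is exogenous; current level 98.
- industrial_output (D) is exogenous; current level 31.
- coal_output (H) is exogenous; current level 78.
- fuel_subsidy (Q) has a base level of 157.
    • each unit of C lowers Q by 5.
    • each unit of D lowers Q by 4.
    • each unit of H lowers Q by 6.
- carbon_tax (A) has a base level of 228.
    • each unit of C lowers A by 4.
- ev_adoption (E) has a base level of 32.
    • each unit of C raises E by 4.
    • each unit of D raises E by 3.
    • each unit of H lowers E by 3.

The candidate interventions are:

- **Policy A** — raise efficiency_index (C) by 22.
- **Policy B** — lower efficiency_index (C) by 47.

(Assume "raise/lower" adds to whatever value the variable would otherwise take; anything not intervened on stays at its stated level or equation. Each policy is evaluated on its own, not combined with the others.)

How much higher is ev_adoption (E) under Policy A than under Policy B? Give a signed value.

Policy A (C + 22):
  C = 98 + 22 = 120
  D = 31
  H = 78
  E = 32 + 4·120 + 3·31 − 3·78 = 371
Policy B (C − 47):
  C = 98 − 47 = 51
  D = 31
  H = 78
  E = 32 + 4·51 + 3·31 − 3·78 = 95
E: 371 − 95 = 276

276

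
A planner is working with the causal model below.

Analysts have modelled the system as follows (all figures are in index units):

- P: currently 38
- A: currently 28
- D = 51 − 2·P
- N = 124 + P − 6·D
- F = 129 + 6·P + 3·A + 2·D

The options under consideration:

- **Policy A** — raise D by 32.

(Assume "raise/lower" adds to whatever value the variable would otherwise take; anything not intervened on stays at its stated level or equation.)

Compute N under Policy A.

Policy A (D + 32):
  P = 38
  D = 51 − 2·38 (+32 from intervention) = 7
  N = 124 + 38 − 6·7 = 120

120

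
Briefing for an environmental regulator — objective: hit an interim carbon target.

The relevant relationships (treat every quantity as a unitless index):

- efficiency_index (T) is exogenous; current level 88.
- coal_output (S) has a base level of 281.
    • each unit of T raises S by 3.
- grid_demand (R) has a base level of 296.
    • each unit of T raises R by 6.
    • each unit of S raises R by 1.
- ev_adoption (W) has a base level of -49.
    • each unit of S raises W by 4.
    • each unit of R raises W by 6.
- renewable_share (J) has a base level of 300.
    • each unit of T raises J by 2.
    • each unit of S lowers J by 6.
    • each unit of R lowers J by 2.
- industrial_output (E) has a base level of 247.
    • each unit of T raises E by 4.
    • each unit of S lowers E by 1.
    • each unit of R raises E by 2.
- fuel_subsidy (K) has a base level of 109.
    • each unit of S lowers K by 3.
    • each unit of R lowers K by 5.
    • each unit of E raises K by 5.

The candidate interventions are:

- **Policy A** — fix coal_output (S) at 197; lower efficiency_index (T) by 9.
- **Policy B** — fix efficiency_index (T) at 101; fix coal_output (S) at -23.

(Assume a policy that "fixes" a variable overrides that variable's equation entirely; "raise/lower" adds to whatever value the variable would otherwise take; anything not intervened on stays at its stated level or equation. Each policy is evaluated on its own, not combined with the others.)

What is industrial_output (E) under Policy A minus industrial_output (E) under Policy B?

-132

Policy A (S := 197, T − 9):
  T = 88 − 9 = 79
  S = 197
  R = 296 + 6·79 + 197 = 967
  E = 247 + 4·79 − 197 + 2·967 = 2300
Policy B (T := 101, S := -23):
  T = 101
  S = -23
  R = 296 + 6·101 + (-23) = 879
  E = 247 + 4·101 − (-23) + 2·879 = 2432
E: 2300 − 2432 = -132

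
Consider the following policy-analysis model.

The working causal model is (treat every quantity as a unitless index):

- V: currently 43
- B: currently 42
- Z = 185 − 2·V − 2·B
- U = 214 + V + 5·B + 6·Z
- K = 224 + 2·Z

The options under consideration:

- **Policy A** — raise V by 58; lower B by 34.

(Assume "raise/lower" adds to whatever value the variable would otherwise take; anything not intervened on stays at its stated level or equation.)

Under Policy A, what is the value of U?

Policy A (V + 58, B − 34):
  V = 43 + 58 = 101
  B = 42 − 34 = 8
  Z = 185 − 2·101 − 2·8 = -33
  U = 214 + 101 + 5·8 + 6·(-33) = 157

157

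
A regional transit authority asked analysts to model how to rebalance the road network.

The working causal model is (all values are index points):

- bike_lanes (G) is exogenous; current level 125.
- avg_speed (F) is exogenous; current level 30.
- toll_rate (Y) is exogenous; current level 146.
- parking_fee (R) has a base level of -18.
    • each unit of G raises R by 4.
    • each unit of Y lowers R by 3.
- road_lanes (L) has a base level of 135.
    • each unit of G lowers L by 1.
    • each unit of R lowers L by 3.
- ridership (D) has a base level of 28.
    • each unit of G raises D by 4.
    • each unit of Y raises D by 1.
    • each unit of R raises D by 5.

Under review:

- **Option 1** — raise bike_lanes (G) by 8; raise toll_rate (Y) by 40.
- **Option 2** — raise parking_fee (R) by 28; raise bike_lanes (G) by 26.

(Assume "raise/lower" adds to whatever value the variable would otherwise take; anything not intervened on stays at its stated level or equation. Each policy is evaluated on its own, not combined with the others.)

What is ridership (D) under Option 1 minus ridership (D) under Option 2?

Option 1 (G + 8, Y + 40):
  G = 125 + 8 = 133
  Y = 146 + 40 = 186
  R = -18 + 4·133 − 3·186 = -44
  D = 28 + 4·133 + 186 + 5·(-44) = 526
Option 2 (R + 28, G + 26):
  G = 125 + 26 = 151
  Y = 146
  R = -18 + 4·151 − 3·146 (+28 from intervention) = 176
  D = 28 + 4·151 + 146 + 5·176 = 1658
D: 526 − 1658 = -1132

-1132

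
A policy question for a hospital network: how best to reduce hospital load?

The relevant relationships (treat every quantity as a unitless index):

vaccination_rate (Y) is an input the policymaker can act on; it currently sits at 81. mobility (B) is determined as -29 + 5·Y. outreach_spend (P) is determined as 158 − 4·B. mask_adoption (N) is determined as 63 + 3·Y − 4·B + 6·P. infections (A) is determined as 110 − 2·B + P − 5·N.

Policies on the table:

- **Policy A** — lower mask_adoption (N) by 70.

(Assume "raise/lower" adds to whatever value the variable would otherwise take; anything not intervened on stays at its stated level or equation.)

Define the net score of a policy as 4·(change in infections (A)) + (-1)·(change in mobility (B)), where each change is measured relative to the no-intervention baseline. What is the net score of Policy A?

1400

Baseline:
  Y = 81
  B = -29 + 5·81 = 376
  P = 158 − 4·376 = -1346
  N = 63 + 3·81 − 4·376 + 6·(-1346) = -9274
  A = 110 − 2·376 + (-1346) − 5·(-9274) = 44382
Policy A (N − 70):
  Y = 81
  B = -29 + 5·81 = 376
  P = 158 − 4·376 = -1346
  N = 63 + 3·81 − 4·376 + 6·(-1346) (−70 from intervention) = -9344
  A = 110 − 2·376 + (-1346) − 5·(-9344) = 44732
ΔA = 44732 − 44382 = 350; ΔB = 376 − 376 = 0
Score = 4·350 + (-1)·0 = 1400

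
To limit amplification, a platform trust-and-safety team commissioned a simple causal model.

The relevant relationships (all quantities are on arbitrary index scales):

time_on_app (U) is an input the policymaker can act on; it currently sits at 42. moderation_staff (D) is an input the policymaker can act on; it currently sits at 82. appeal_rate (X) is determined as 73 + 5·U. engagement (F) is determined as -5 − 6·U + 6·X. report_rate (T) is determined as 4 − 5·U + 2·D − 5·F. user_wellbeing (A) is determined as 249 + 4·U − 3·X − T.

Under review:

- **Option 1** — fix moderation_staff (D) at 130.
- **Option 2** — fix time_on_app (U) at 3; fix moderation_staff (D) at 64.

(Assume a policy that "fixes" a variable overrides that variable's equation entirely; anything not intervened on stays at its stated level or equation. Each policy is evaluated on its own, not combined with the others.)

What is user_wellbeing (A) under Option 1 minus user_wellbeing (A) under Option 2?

4314

Option 1 (D := 130):
  U = 42
  D = 130
  X = 73 + 5·42 = 283
  F = -5 − 6·42 + 6·283 = 1441
  T = 4 − 5·42 + 2·130 − 5·1441 = -7151
  A = 249 + 4·42 − 3·283 − (-7151) = 6719
Option 2 (U := 3, D := 64):
  U = 3
  D = 64
  X = 73 + 5·3 = 88
  F = -5 − 6·3 + 6·88 = 505
  T = 4 − 5·3 + 2·64 − 5·505 = -2408
  A = 249 + 4·3 − 3·88 − (-2408) = 2405
A: 6719 − 2405 = 4314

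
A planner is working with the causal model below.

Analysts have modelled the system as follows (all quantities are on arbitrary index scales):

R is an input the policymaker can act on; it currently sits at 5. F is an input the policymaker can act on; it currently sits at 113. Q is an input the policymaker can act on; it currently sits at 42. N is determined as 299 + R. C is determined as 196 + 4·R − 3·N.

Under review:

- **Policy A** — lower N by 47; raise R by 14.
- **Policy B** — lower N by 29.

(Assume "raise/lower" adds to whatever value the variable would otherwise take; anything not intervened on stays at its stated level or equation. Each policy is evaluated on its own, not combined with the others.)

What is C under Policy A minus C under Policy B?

Policy A (N − 47, R + 14):
  R = 5 + 14 = 19
  N = 299 + 19 (−47 from intervention) = 271
  C = 196 + 4·19 − 3·271 = -541
Policy B (N − 29):
  R = 5
  N = 299 + 5 (−29 from intervention) = 275
  C = 196 + 4·5 − 3·275 = -609
C: -541 − (-609) = 68

68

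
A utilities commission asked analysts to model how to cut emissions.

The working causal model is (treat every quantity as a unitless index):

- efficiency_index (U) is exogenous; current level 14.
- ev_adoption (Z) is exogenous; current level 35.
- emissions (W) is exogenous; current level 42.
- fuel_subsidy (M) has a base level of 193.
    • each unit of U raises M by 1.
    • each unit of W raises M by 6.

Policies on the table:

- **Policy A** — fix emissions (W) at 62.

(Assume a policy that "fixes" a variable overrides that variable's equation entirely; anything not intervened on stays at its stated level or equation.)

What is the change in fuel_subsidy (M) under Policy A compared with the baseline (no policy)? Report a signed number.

120

Baseline:
  U = 14
  W = 42
  M = 193 + 14 + 6·42 = 459
Policy A (W := 62):
  U = 14
  W = 62
  M = 193 + 14 + 6·62 = 579
Change in M: 579 − 459 = 120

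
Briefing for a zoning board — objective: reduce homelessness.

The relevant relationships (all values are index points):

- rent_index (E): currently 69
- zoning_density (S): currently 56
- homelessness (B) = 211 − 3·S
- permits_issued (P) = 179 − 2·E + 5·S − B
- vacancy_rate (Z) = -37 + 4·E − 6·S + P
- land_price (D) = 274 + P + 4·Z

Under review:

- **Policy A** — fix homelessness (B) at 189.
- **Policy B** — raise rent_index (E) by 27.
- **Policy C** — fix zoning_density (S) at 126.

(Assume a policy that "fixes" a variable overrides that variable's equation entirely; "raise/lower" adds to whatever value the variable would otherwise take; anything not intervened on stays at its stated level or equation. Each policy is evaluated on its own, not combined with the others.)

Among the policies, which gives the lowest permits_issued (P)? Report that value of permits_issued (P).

Policy A (B := 189):
  E = 69
  S = 56
  B = 189
  P = 179 − 2·69 + 5·56 − 189 = 132
Policy B (E + 27):
  E = 69 + 27 = 96
  S = 56
  B = 211 − 3·56 = 43
  P = 179 − 2·96 + 5·56 − 43 = 224
Policy C (S := 126):
  E = 69
  S = 126
  B = 211 − 3·126 = -167
  P = 179 − 2·69 + 5·126 − (-167) = 838
Comparing — Policy A: P=132, Policy B: P=224, Policy C: P=838. Lowest is 132 (Policy A).

132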